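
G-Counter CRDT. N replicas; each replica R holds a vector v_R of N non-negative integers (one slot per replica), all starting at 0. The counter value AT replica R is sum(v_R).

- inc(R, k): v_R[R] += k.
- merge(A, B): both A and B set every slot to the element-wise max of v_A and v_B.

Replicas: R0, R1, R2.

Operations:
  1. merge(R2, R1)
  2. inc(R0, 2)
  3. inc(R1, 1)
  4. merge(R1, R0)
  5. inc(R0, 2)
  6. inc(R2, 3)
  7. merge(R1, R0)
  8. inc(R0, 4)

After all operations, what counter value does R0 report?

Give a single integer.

Op 1: merge R2<->R1 -> R2=(0,0,0) R1=(0,0,0)
Op 2: inc R0 by 2 -> R0=(2,0,0) value=2
Op 3: inc R1 by 1 -> R1=(0,1,0) value=1
Op 4: merge R1<->R0 -> R1=(2,1,0) R0=(2,1,0)
Op 5: inc R0 by 2 -> R0=(4,1,0) value=5
Op 6: inc R2 by 3 -> R2=(0,0,3) value=3
Op 7: merge R1<->R0 -> R1=(4,1,0) R0=(4,1,0)
Op 8: inc R0 by 4 -> R0=(8,1,0) value=9

Answer: 9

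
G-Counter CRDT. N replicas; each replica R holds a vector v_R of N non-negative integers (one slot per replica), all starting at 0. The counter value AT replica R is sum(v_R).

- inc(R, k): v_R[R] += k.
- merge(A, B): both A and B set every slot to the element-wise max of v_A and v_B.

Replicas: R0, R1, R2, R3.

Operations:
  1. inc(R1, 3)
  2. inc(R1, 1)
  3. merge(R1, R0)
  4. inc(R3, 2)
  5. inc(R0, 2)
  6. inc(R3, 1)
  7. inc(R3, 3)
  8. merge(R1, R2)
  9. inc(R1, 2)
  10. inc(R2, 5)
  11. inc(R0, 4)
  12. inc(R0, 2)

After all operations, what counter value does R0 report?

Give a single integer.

Answer: 12

Derivation:
Op 1: inc R1 by 3 -> R1=(0,3,0,0) value=3
Op 2: inc R1 by 1 -> R1=(0,4,0,0) value=4
Op 3: merge R1<->R0 -> R1=(0,4,0,0) R0=(0,4,0,0)
Op 4: inc R3 by 2 -> R3=(0,0,0,2) value=2
Op 5: inc R0 by 2 -> R0=(2,4,0,0) value=6
Op 6: inc R3 by 1 -> R3=(0,0,0,3) value=3
Op 7: inc R3 by 3 -> R3=(0,0,0,6) value=6
Op 8: merge R1<->R2 -> R1=(0,4,0,0) R2=(0,4,0,0)
Op 9: inc R1 by 2 -> R1=(0,6,0,0) value=6
Op 10: inc R2 by 5 -> R2=(0,4,5,0) value=9
Op 11: inc R0 by 4 -> R0=(6,4,0,0) value=10
Op 12: inc R0 by 2 -> R0=(8,4,0,0) value=12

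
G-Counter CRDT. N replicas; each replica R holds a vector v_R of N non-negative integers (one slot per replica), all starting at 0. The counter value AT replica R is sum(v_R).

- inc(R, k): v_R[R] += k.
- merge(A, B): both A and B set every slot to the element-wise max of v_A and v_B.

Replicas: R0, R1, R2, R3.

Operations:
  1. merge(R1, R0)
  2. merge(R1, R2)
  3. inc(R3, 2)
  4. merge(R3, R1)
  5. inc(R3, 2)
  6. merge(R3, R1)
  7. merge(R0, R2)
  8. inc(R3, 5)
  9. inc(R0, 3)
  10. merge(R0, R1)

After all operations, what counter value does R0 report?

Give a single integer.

Answer: 7

Derivation:
Op 1: merge R1<->R0 -> R1=(0,0,0,0) R0=(0,0,0,0)
Op 2: merge R1<->R2 -> R1=(0,0,0,0) R2=(0,0,0,0)
Op 3: inc R3 by 2 -> R3=(0,0,0,2) value=2
Op 4: merge R3<->R1 -> R3=(0,0,0,2) R1=(0,0,0,2)
Op 5: inc R3 by 2 -> R3=(0,0,0,4) value=4
Op 6: merge R3<->R1 -> R3=(0,0,0,4) R1=(0,0,0,4)
Op 7: merge R0<->R2 -> R0=(0,0,0,0) R2=(0,0,0,0)
Op 8: inc R3 by 5 -> R3=(0,0,0,9) value=9
Op 9: inc R0 by 3 -> R0=(3,0,0,0) value=3
Op 10: merge R0<->R1 -> R0=(3,0,0,4) R1=(3,0,0,4)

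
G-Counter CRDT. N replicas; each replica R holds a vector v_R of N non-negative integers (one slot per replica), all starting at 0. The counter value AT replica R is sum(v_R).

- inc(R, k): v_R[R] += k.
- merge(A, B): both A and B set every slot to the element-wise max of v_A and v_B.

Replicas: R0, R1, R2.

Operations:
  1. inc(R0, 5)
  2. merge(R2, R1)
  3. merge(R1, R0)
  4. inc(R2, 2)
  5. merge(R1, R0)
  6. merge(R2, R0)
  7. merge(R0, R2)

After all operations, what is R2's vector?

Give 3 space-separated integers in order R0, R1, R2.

Op 1: inc R0 by 5 -> R0=(5,0,0) value=5
Op 2: merge R2<->R1 -> R2=(0,0,0) R1=(0,0,0)
Op 3: merge R1<->R0 -> R1=(5,0,0) R0=(5,0,0)
Op 4: inc R2 by 2 -> R2=(0,0,2) value=2
Op 5: merge R1<->R0 -> R1=(5,0,0) R0=(5,0,0)
Op 6: merge R2<->R0 -> R2=(5,0,2) R0=(5,0,2)
Op 7: merge R0<->R2 -> R0=(5,0,2) R2=(5,0,2)

Answer: 5 0 2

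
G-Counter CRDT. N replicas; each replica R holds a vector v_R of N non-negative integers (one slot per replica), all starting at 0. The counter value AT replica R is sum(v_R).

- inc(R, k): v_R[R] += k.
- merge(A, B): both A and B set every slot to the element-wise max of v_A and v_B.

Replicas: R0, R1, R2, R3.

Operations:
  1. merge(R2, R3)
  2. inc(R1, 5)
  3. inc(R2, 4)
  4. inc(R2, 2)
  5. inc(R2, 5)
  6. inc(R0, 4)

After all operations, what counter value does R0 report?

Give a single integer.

Answer: 4

Derivation:
Op 1: merge R2<->R3 -> R2=(0,0,0,0) R3=(0,0,0,0)
Op 2: inc R1 by 5 -> R1=(0,5,0,0) value=5
Op 3: inc R2 by 4 -> R2=(0,0,4,0) value=4
Op 4: inc R2 by 2 -> R2=(0,0,6,0) value=6
Op 5: inc R2 by 5 -> R2=(0,0,11,0) value=11
Op 6: inc R0 by 4 -> R0=(4,0,0,0) value=4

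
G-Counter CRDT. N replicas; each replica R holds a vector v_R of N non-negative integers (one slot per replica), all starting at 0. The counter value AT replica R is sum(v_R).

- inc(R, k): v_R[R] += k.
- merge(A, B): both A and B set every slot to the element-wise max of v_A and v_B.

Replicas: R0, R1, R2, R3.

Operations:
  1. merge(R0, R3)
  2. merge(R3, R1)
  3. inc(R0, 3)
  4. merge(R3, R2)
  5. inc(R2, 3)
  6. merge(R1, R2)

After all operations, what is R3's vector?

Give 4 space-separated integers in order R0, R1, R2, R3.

Op 1: merge R0<->R3 -> R0=(0,0,0,0) R3=(0,0,0,0)
Op 2: merge R3<->R1 -> R3=(0,0,0,0) R1=(0,0,0,0)
Op 3: inc R0 by 3 -> R0=(3,0,0,0) value=3
Op 4: merge R3<->R2 -> R3=(0,0,0,0) R2=(0,0,0,0)
Op 5: inc R2 by 3 -> R2=(0,0,3,0) value=3
Op 6: merge R1<->R2 -> R1=(0,0,3,0) R2=(0,0,3,0)

Answer: 0 0 0 0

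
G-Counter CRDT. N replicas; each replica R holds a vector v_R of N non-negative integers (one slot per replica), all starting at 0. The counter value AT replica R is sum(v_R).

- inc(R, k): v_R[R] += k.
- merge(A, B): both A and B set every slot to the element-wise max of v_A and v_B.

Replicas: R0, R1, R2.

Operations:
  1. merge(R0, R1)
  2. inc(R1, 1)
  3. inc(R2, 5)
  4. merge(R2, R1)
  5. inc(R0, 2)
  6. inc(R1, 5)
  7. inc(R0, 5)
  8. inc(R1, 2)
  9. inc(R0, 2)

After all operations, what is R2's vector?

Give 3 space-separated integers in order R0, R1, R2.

Op 1: merge R0<->R1 -> R0=(0,0,0) R1=(0,0,0)
Op 2: inc R1 by 1 -> R1=(0,1,0) value=1
Op 3: inc R2 by 5 -> R2=(0,0,5) value=5
Op 4: merge R2<->R1 -> R2=(0,1,5) R1=(0,1,5)
Op 5: inc R0 by 2 -> R0=(2,0,0) value=2
Op 6: inc R1 by 5 -> R1=(0,6,5) value=11
Op 7: inc R0 by 5 -> R0=(7,0,0) value=7
Op 8: inc R1 by 2 -> R1=(0,8,5) value=13
Op 9: inc R0 by 2 -> R0=(9,0,0) value=9

Answer: 0 1 5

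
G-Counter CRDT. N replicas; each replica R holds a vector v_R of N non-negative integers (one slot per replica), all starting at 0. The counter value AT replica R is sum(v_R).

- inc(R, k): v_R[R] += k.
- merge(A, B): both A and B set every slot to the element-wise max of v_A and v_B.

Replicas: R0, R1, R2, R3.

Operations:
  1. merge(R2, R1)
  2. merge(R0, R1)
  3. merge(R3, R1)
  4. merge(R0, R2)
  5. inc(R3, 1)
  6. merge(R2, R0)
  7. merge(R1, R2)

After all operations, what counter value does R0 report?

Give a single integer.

Op 1: merge R2<->R1 -> R2=(0,0,0,0) R1=(0,0,0,0)
Op 2: merge R0<->R1 -> R0=(0,0,0,0) R1=(0,0,0,0)
Op 3: merge R3<->R1 -> R3=(0,0,0,0) R1=(0,0,0,0)
Op 4: merge R0<->R2 -> R0=(0,0,0,0) R2=(0,0,0,0)
Op 5: inc R3 by 1 -> R3=(0,0,0,1) value=1
Op 6: merge R2<->R0 -> R2=(0,0,0,0) R0=(0,0,0,0)
Op 7: merge R1<->R2 -> R1=(0,0,0,0) R2=(0,0,0,0)

Answer: 0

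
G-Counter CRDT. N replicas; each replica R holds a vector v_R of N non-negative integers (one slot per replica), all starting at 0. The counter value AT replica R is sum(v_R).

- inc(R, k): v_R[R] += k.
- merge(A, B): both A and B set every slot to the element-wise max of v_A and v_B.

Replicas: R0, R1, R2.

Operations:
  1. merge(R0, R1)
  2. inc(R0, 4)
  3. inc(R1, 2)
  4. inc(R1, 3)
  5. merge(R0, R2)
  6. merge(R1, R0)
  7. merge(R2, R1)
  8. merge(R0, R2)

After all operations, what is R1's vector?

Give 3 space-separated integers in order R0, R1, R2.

Answer: 4 5 0

Derivation:
Op 1: merge R0<->R1 -> R0=(0,0,0) R1=(0,0,0)
Op 2: inc R0 by 4 -> R0=(4,0,0) value=4
Op 3: inc R1 by 2 -> R1=(0,2,0) value=2
Op 4: inc R1 by 3 -> R1=(0,5,0) value=5
Op 5: merge R0<->R2 -> R0=(4,0,0) R2=(4,0,0)
Op 6: merge R1<->R0 -> R1=(4,5,0) R0=(4,5,0)
Op 7: merge R2<->R1 -> R2=(4,5,0) R1=(4,5,0)
Op 8: merge R0<->R2 -> R0=(4,5,0) R2=(4,5,0)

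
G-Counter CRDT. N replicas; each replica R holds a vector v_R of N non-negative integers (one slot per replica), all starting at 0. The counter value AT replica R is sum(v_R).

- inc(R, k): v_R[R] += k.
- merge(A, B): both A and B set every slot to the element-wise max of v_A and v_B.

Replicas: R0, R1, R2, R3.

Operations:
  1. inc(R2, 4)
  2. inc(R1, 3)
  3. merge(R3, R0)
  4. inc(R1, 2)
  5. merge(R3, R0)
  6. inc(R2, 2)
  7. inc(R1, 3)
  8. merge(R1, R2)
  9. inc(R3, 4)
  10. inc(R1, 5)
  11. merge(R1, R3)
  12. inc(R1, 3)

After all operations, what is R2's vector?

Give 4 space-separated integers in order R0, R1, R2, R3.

Op 1: inc R2 by 4 -> R2=(0,0,4,0) value=4
Op 2: inc R1 by 3 -> R1=(0,3,0,0) value=3
Op 3: merge R3<->R0 -> R3=(0,0,0,0) R0=(0,0,0,0)
Op 4: inc R1 by 2 -> R1=(0,5,0,0) value=5
Op 5: merge R3<->R0 -> R3=(0,0,0,0) R0=(0,0,0,0)
Op 6: inc R2 by 2 -> R2=(0,0,6,0) value=6
Op 7: inc R1 by 3 -> R1=(0,8,0,0) value=8
Op 8: merge R1<->R2 -> R1=(0,8,6,0) R2=(0,8,6,0)
Op 9: inc R3 by 4 -> R3=(0,0,0,4) value=4
Op 10: inc R1 by 5 -> R1=(0,13,6,0) value=19
Op 11: merge R1<->R3 -> R1=(0,13,6,4) R3=(0,13,6,4)
Op 12: inc R1 by 3 -> R1=(0,16,6,4) value=26

Answer: 0 8 6 0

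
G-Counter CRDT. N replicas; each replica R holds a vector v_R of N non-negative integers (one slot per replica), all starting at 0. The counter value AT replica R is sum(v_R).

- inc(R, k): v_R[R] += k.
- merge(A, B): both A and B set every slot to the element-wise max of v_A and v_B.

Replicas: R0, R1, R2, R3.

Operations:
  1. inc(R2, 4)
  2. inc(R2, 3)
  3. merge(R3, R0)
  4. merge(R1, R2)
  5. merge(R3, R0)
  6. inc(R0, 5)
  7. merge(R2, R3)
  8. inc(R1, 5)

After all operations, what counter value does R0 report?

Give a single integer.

Op 1: inc R2 by 4 -> R2=(0,0,4,0) value=4
Op 2: inc R2 by 3 -> R2=(0,0,7,0) value=7
Op 3: merge R3<->R0 -> R3=(0,0,0,0) R0=(0,0,0,0)
Op 4: merge R1<->R2 -> R1=(0,0,7,0) R2=(0,0,7,0)
Op 5: merge R3<->R0 -> R3=(0,0,0,0) R0=(0,0,0,0)
Op 6: inc R0 by 5 -> R0=(5,0,0,0) value=5
Op 7: merge R2<->R3 -> R2=(0,0,7,0) R3=(0,0,7,0)
Op 8: inc R1 by 5 -> R1=(0,5,7,0) value=12

Answer: 5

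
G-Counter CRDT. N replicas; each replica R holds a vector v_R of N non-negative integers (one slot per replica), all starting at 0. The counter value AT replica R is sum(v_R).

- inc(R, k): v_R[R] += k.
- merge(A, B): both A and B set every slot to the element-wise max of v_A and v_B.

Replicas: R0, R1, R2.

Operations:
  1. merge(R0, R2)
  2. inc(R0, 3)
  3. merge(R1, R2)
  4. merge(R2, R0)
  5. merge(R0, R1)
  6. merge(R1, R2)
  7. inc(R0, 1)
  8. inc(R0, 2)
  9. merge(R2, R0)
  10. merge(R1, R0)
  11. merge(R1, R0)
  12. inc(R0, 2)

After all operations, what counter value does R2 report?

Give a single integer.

Op 1: merge R0<->R2 -> R0=(0,0,0) R2=(0,0,0)
Op 2: inc R0 by 3 -> R0=(3,0,0) value=3
Op 3: merge R1<->R2 -> R1=(0,0,0) R2=(0,0,0)
Op 4: merge R2<->R0 -> R2=(3,0,0) R0=(3,0,0)
Op 5: merge R0<->R1 -> R0=(3,0,0) R1=(3,0,0)
Op 6: merge R1<->R2 -> R1=(3,0,0) R2=(3,0,0)
Op 7: inc R0 by 1 -> R0=(4,0,0) value=4
Op 8: inc R0 by 2 -> R0=(6,0,0) value=6
Op 9: merge R2<->R0 -> R2=(6,0,0) R0=(6,0,0)
Op 10: merge R1<->R0 -> R1=(6,0,0) R0=(6,0,0)
Op 11: merge R1<->R0 -> R1=(6,0,0) R0=(6,0,0)
Op 12: inc R0 by 2 -> R0=(8,0,0) value=8

Answer: 6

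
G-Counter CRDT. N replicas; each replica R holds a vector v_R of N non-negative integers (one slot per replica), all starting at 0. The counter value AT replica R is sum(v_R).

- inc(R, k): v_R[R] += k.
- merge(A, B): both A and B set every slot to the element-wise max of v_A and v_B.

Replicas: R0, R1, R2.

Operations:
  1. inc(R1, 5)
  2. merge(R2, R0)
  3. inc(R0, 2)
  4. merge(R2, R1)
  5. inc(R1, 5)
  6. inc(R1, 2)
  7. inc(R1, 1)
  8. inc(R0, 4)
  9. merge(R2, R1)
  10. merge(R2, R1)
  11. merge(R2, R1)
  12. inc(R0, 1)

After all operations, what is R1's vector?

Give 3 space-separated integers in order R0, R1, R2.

Answer: 0 13 0

Derivation:
Op 1: inc R1 by 5 -> R1=(0,5,0) value=5
Op 2: merge R2<->R0 -> R2=(0,0,0) R0=(0,0,0)
Op 3: inc R0 by 2 -> R0=(2,0,0) value=2
Op 4: merge R2<->R1 -> R2=(0,5,0) R1=(0,5,0)
Op 5: inc R1 by 5 -> R1=(0,10,0) value=10
Op 6: inc R1 by 2 -> R1=(0,12,0) value=12
Op 7: inc R1 by 1 -> R1=(0,13,0) value=13
Op 8: inc R0 by 4 -> R0=(6,0,0) value=6
Op 9: merge R2<->R1 -> R2=(0,13,0) R1=(0,13,0)
Op 10: merge R2<->R1 -> R2=(0,13,0) R1=(0,13,0)
Op 11: merge R2<->R1 -> R2=(0,13,0) R1=(0,13,0)
Op 12: inc R0 by 1 -> R0=(7,0,0) value=7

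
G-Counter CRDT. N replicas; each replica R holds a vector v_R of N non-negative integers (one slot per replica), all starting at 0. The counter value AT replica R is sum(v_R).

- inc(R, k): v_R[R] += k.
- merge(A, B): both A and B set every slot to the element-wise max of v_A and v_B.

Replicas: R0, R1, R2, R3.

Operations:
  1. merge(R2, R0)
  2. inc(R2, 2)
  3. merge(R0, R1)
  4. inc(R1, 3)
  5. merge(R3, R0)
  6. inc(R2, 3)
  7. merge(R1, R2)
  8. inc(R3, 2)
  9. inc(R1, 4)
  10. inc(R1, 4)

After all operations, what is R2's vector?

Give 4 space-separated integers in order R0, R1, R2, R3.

Answer: 0 3 5 0

Derivation:
Op 1: merge R2<->R0 -> R2=(0,0,0,0) R0=(0,0,0,0)
Op 2: inc R2 by 2 -> R2=(0,0,2,0) value=2
Op 3: merge R0<->R1 -> R0=(0,0,0,0) R1=(0,0,0,0)
Op 4: inc R1 by 3 -> R1=(0,3,0,0) value=3
Op 5: merge R3<->R0 -> R3=(0,0,0,0) R0=(0,0,0,0)
Op 6: inc R2 by 3 -> R2=(0,0,5,0) value=5
Op 7: merge R1<->R2 -> R1=(0,3,5,0) R2=(0,3,5,0)
Op 8: inc R3 by 2 -> R3=(0,0,0,2) value=2
Op 9: inc R1 by 4 -> R1=(0,7,5,0) value=12
Op 10: inc R1 by 4 -> R1=(0,11,5,0) value=16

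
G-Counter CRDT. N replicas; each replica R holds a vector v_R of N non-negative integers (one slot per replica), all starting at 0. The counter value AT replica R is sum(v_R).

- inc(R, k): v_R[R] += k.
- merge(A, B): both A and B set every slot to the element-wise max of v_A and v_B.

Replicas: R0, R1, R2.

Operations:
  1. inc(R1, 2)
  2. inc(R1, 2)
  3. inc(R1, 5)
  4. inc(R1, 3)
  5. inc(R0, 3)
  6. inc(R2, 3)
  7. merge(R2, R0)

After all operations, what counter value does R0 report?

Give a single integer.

Answer: 6

Derivation:
Op 1: inc R1 by 2 -> R1=(0,2,0) value=2
Op 2: inc R1 by 2 -> R1=(0,4,0) value=4
Op 3: inc R1 by 5 -> R1=(0,9,0) value=9
Op 4: inc R1 by 3 -> R1=(0,12,0) value=12
Op 5: inc R0 by 3 -> R0=(3,0,0) value=3
Op 6: inc R2 by 3 -> R2=(0,0,3) value=3
Op 7: merge R2<->R0 -> R2=(3,0,3) R0=(3,0,3)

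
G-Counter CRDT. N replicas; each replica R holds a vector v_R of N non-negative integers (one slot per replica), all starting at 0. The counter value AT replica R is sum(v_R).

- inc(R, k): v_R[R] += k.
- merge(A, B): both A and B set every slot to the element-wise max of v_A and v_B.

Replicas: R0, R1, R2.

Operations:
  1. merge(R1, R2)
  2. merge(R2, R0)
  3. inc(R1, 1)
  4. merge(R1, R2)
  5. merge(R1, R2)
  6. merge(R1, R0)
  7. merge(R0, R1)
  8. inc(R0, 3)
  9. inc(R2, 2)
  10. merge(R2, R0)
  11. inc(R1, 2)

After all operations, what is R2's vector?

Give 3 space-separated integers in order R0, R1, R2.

Answer: 3 1 2

Derivation:
Op 1: merge R1<->R2 -> R1=(0,0,0) R2=(0,0,0)
Op 2: merge R2<->R0 -> R2=(0,0,0) R0=(0,0,0)
Op 3: inc R1 by 1 -> R1=(0,1,0) value=1
Op 4: merge R1<->R2 -> R1=(0,1,0) R2=(0,1,0)
Op 5: merge R1<->R2 -> R1=(0,1,0) R2=(0,1,0)
Op 6: merge R1<->R0 -> R1=(0,1,0) R0=(0,1,0)
Op 7: merge R0<->R1 -> R0=(0,1,0) R1=(0,1,0)
Op 8: inc R0 by 3 -> R0=(3,1,0) value=4
Op 9: inc R2 by 2 -> R2=(0,1,2) value=3
Op 10: merge R2<->R0 -> R2=(3,1,2) R0=(3,1,2)
Op 11: inc R1 by 2 -> R1=(0,3,0) value=3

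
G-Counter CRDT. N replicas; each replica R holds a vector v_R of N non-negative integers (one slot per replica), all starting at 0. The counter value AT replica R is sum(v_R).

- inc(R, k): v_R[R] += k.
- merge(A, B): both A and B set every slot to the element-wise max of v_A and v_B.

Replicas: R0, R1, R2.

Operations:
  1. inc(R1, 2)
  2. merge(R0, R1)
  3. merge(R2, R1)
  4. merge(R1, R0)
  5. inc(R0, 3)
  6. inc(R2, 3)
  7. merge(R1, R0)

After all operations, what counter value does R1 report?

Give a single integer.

Op 1: inc R1 by 2 -> R1=(0,2,0) value=2
Op 2: merge R0<->R1 -> R0=(0,2,0) R1=(0,2,0)
Op 3: merge R2<->R1 -> R2=(0,2,0) R1=(0,2,0)
Op 4: merge R1<->R0 -> R1=(0,2,0) R0=(0,2,0)
Op 5: inc R0 by 3 -> R0=(3,2,0) value=5
Op 6: inc R2 by 3 -> R2=(0,2,3) value=5
Op 7: merge R1<->R0 -> R1=(3,2,0) R0=(3,2,0)

Answer: 5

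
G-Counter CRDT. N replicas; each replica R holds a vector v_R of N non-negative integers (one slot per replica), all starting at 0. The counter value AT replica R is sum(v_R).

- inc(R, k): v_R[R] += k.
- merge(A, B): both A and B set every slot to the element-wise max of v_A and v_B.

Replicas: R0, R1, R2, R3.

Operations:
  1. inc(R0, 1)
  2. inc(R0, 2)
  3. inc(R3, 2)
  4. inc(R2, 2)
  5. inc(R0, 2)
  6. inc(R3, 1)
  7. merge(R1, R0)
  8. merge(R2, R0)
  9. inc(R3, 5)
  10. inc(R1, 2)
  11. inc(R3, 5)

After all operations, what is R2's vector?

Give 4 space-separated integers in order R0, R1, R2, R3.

Op 1: inc R0 by 1 -> R0=(1,0,0,0) value=1
Op 2: inc R0 by 2 -> R0=(3,0,0,0) value=3
Op 3: inc R3 by 2 -> R3=(0,0,0,2) value=2
Op 4: inc R2 by 2 -> R2=(0,0,2,0) value=2
Op 5: inc R0 by 2 -> R0=(5,0,0,0) value=5
Op 6: inc R3 by 1 -> R3=(0,0,0,3) value=3
Op 7: merge R1<->R0 -> R1=(5,0,0,0) R0=(5,0,0,0)
Op 8: merge R2<->R0 -> R2=(5,0,2,0) R0=(5,0,2,0)
Op 9: inc R3 by 5 -> R3=(0,0,0,8) value=8
Op 10: inc R1 by 2 -> R1=(5,2,0,0) value=7
Op 11: inc R3 by 5 -> R3=(0,0,0,13) value=13

Answer: 5 0 2 0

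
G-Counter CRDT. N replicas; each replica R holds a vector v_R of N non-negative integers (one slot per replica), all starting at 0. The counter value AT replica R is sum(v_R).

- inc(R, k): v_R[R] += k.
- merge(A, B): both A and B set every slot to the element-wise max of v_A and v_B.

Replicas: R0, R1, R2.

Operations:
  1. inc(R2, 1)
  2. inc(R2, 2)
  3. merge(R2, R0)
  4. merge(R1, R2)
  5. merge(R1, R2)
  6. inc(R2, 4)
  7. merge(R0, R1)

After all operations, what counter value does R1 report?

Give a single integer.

Op 1: inc R2 by 1 -> R2=(0,0,1) value=1
Op 2: inc R2 by 2 -> R2=(0,0,3) value=3
Op 3: merge R2<->R0 -> R2=(0,0,3) R0=(0,0,3)
Op 4: merge R1<->R2 -> R1=(0,0,3) R2=(0,0,3)
Op 5: merge R1<->R2 -> R1=(0,0,3) R2=(0,0,3)
Op 6: inc R2 by 4 -> R2=(0,0,7) value=7
Op 7: merge R0<->R1 -> R0=(0,0,3) R1=(0,0,3)

Answer: 3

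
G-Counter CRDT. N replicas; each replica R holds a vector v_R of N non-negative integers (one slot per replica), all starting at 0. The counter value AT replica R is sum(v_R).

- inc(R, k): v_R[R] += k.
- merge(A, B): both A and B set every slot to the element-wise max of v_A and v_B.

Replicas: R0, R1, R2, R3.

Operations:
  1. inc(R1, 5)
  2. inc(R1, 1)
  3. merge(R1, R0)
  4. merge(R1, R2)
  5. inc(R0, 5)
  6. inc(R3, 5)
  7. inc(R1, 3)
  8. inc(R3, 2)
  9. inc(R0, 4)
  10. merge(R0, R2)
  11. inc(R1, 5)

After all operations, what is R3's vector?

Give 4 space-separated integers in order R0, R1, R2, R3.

Answer: 0 0 0 7

Derivation:
Op 1: inc R1 by 5 -> R1=(0,5,0,0) value=5
Op 2: inc R1 by 1 -> R1=(0,6,0,0) value=6
Op 3: merge R1<->R0 -> R1=(0,6,0,0) R0=(0,6,0,0)
Op 4: merge R1<->R2 -> R1=(0,6,0,0) R2=(0,6,0,0)
Op 5: inc R0 by 5 -> R0=(5,6,0,0) value=11
Op 6: inc R3 by 5 -> R3=(0,0,0,5) value=5
Op 7: inc R1 by 3 -> R1=(0,9,0,0) value=9
Op 8: inc R3 by 2 -> R3=(0,0,0,7) value=7
Op 9: inc R0 by 4 -> R0=(9,6,0,0) value=15
Op 10: merge R0<->R2 -> R0=(9,6,0,0) R2=(9,6,0,0)
Op 11: inc R1 by 5 -> R1=(0,14,0,0) value=14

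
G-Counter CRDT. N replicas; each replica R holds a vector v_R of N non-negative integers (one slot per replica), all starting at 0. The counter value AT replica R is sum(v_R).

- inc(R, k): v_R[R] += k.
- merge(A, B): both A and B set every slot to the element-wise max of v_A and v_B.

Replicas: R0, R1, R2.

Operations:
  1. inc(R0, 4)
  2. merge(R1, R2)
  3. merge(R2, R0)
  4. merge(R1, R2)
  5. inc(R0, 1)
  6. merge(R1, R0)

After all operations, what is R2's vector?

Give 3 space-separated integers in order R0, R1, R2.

Op 1: inc R0 by 4 -> R0=(4,0,0) value=4
Op 2: merge R1<->R2 -> R1=(0,0,0) R2=(0,0,0)
Op 3: merge R2<->R0 -> R2=(4,0,0) R0=(4,0,0)
Op 4: merge R1<->R2 -> R1=(4,0,0) R2=(4,0,0)
Op 5: inc R0 by 1 -> R0=(5,0,0) value=5
Op 6: merge R1<->R0 -> R1=(5,0,0) R0=(5,0,0)

Answer: 4 0 0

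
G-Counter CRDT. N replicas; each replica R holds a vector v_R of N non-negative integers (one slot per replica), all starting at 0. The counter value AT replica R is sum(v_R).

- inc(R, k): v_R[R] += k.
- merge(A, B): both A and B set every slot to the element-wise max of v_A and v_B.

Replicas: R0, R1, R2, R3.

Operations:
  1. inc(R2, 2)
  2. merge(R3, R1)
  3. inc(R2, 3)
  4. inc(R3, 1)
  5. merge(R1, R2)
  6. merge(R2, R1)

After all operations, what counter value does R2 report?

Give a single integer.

Answer: 5

Derivation:
Op 1: inc R2 by 2 -> R2=(0,0,2,0) value=2
Op 2: merge R3<->R1 -> R3=(0,0,0,0) R1=(0,0,0,0)
Op 3: inc R2 by 3 -> R2=(0,0,5,0) value=5
Op 4: inc R3 by 1 -> R3=(0,0,0,1) value=1
Op 5: merge R1<->R2 -> R1=(0,0,5,0) R2=(0,0,5,0)
Op 6: merge R2<->R1 -> R2=(0,0,5,0) R1=(0,0,5,0)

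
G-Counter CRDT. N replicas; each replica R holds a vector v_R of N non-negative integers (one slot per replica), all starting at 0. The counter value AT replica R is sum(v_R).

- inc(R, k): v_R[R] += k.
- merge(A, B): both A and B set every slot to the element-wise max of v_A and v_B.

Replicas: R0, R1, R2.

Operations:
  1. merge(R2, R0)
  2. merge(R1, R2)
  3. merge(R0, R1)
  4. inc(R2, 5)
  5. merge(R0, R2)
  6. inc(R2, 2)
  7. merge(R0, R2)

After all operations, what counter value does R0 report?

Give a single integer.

Op 1: merge R2<->R0 -> R2=(0,0,0) R0=(0,0,0)
Op 2: merge R1<->R2 -> R1=(0,0,0) R2=(0,0,0)
Op 3: merge R0<->R1 -> R0=(0,0,0) R1=(0,0,0)
Op 4: inc R2 by 5 -> R2=(0,0,5) value=5
Op 5: merge R0<->R2 -> R0=(0,0,5) R2=(0,0,5)
Op 6: inc R2 by 2 -> R2=(0,0,7) value=7
Op 7: merge R0<->R2 -> R0=(0,0,7) R2=(0,0,7)

Answer: 7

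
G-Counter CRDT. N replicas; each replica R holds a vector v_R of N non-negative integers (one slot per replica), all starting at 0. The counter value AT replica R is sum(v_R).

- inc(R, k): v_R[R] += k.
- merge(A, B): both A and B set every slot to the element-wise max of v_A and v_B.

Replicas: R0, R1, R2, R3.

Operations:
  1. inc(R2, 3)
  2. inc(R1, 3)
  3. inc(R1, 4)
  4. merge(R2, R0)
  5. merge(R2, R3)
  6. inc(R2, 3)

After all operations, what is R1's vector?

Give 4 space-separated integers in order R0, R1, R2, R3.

Op 1: inc R2 by 3 -> R2=(0,0,3,0) value=3
Op 2: inc R1 by 3 -> R1=(0,3,0,0) value=3
Op 3: inc R1 by 4 -> R1=(0,7,0,0) value=7
Op 4: merge R2<->R0 -> R2=(0,0,3,0) R0=(0,0,3,0)
Op 5: merge R2<->R3 -> R2=(0,0,3,0) R3=(0,0,3,0)
Op 6: inc R2 by 3 -> R2=(0,0,6,0) value=6

Answer: 0 7 0 0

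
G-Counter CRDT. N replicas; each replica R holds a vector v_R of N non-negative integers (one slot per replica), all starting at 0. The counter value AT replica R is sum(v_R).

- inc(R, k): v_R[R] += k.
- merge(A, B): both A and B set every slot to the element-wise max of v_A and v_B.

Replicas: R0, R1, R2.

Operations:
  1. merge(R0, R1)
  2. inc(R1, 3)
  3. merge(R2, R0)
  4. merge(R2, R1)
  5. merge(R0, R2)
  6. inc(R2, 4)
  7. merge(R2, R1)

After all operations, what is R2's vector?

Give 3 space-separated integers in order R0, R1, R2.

Answer: 0 3 4

Derivation:
Op 1: merge R0<->R1 -> R0=(0,0,0) R1=(0,0,0)
Op 2: inc R1 by 3 -> R1=(0,3,0) value=3
Op 3: merge R2<->R0 -> R2=(0,0,0) R0=(0,0,0)
Op 4: merge R2<->R1 -> R2=(0,3,0) R1=(0,3,0)
Op 5: merge R0<->R2 -> R0=(0,3,0) R2=(0,3,0)
Op 6: inc R2 by 4 -> R2=(0,3,4) value=7
Op 7: merge R2<->R1 -> R2=(0,3,4) R1=(0,3,4)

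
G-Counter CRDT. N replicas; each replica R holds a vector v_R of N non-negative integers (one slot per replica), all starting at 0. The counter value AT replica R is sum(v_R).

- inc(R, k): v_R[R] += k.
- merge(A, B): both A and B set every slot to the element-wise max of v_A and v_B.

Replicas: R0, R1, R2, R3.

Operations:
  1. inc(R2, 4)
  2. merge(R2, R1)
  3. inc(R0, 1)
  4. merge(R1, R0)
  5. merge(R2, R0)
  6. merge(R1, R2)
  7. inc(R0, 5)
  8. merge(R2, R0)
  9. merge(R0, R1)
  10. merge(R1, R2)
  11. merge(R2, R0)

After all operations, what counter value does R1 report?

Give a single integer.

Op 1: inc R2 by 4 -> R2=(0,0,4,0) value=4
Op 2: merge R2<->R1 -> R2=(0,0,4,0) R1=(0,0,4,0)
Op 3: inc R0 by 1 -> R0=(1,0,0,0) value=1
Op 4: merge R1<->R0 -> R1=(1,0,4,0) R0=(1,0,4,0)
Op 5: merge R2<->R0 -> R2=(1,0,4,0) R0=(1,0,4,0)
Op 6: merge R1<->R2 -> R1=(1,0,4,0) R2=(1,0,4,0)
Op 7: inc R0 by 5 -> R0=(6,0,4,0) value=10
Op 8: merge R2<->R0 -> R2=(6,0,4,0) R0=(6,0,4,0)
Op 9: merge R0<->R1 -> R0=(6,0,4,0) R1=(6,0,4,0)
Op 10: merge R1<->R2 -> R1=(6,0,4,0) R2=(6,0,4,0)
Op 11: merge R2<->R0 -> R2=(6,0,4,0) R0=(6,0,4,0)

Answer: 10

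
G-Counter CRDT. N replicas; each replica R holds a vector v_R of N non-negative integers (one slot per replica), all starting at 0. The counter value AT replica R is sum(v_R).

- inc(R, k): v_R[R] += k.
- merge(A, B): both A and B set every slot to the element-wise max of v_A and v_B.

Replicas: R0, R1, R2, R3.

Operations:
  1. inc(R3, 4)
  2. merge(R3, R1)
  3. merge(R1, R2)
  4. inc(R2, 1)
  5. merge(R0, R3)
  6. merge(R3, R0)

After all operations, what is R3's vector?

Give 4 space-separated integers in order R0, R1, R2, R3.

Op 1: inc R3 by 4 -> R3=(0,0,0,4) value=4
Op 2: merge R3<->R1 -> R3=(0,0,0,4) R1=(0,0,0,4)
Op 3: merge R1<->R2 -> R1=(0,0,0,4) R2=(0,0,0,4)
Op 4: inc R2 by 1 -> R2=(0,0,1,4) value=5
Op 5: merge R0<->R3 -> R0=(0,0,0,4) R3=(0,0,0,4)
Op 6: merge R3<->R0 -> R3=(0,0,0,4) R0=(0,0,0,4)

Answer: 0 0 0 4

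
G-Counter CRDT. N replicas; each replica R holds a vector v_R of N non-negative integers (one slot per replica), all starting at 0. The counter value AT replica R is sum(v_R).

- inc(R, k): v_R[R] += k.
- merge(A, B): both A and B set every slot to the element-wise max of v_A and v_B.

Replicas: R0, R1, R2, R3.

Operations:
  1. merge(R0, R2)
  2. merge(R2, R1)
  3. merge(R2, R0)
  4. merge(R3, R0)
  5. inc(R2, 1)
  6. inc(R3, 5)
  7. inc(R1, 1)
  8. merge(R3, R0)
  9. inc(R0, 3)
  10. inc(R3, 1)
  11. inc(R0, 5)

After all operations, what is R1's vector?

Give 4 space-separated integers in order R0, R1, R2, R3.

Op 1: merge R0<->R2 -> R0=(0,0,0,0) R2=(0,0,0,0)
Op 2: merge R2<->R1 -> R2=(0,0,0,0) R1=(0,0,0,0)
Op 3: merge R2<->R0 -> R2=(0,0,0,0) R0=(0,0,0,0)
Op 4: merge R3<->R0 -> R3=(0,0,0,0) R0=(0,0,0,0)
Op 5: inc R2 by 1 -> R2=(0,0,1,0) value=1
Op 6: inc R3 by 5 -> R3=(0,0,0,5) value=5
Op 7: inc R1 by 1 -> R1=(0,1,0,0) value=1
Op 8: merge R3<->R0 -> R3=(0,0,0,5) R0=(0,0,0,5)
Op 9: inc R0 by 3 -> R0=(3,0,0,5) value=8
Op 10: inc R3 by 1 -> R3=(0,0,0,6) value=6
Op 11: inc R0 by 5 -> R0=(8,0,0,5) value=13

Answer: 0 1 0 0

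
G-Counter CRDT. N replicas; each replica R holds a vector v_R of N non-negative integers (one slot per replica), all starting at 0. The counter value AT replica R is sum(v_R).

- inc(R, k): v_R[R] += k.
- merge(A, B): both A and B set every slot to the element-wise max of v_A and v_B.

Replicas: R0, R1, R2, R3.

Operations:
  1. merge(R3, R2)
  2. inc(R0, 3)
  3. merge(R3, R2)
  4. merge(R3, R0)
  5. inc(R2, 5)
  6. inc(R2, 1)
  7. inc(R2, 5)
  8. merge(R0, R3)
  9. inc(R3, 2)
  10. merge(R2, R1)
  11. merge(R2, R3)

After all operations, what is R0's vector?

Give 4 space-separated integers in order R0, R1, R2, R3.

Answer: 3 0 0 0

Derivation:
Op 1: merge R3<->R2 -> R3=(0,0,0,0) R2=(0,0,0,0)
Op 2: inc R0 by 3 -> R0=(3,0,0,0) value=3
Op 3: merge R3<->R2 -> R3=(0,0,0,0) R2=(0,0,0,0)
Op 4: merge R3<->R0 -> R3=(3,0,0,0) R0=(3,0,0,0)
Op 5: inc R2 by 5 -> R2=(0,0,5,0) value=5
Op 6: inc R2 by 1 -> R2=(0,0,6,0) value=6
Op 7: inc R2 by 5 -> R2=(0,0,11,0) value=11
Op 8: merge R0<->R3 -> R0=(3,0,0,0) R3=(3,0,0,0)
Op 9: inc R3 by 2 -> R3=(3,0,0,2) value=5
Op 10: merge R2<->R1 -> R2=(0,0,11,0) R1=(0,0,11,0)
Op 11: merge R2<->R3 -> R2=(3,0,11,2) R3=(3,0,11,2)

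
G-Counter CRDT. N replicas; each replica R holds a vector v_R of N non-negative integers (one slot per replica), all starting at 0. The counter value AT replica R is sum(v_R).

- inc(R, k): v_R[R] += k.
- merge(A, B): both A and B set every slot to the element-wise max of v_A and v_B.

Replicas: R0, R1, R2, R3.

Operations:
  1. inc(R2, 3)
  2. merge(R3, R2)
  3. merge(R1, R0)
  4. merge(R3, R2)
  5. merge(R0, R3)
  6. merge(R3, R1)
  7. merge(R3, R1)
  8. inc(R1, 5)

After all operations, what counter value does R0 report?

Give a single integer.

Answer: 3

Derivation:
Op 1: inc R2 by 3 -> R2=(0,0,3,0) value=3
Op 2: merge R3<->R2 -> R3=(0,0,3,0) R2=(0,0,3,0)
Op 3: merge R1<->R0 -> R1=(0,0,0,0) R0=(0,0,0,0)
Op 4: merge R3<->R2 -> R3=(0,0,3,0) R2=(0,0,3,0)
Op 5: merge R0<->R3 -> R0=(0,0,3,0) R3=(0,0,3,0)
Op 6: merge R3<->R1 -> R3=(0,0,3,0) R1=(0,0,3,0)
Op 7: merge R3<->R1 -> R3=(0,0,3,0) R1=(0,0,3,0)
Op 8: inc R1 by 5 -> R1=(0,5,3,0) value=8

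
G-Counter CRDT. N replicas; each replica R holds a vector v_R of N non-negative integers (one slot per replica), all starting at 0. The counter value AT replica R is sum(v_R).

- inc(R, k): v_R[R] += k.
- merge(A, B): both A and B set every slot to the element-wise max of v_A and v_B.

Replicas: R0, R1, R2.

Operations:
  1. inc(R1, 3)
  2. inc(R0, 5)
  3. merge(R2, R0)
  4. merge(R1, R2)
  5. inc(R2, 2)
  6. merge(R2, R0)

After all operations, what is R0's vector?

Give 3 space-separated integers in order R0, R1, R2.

Op 1: inc R1 by 3 -> R1=(0,3,0) value=3
Op 2: inc R0 by 5 -> R0=(5,0,0) value=5
Op 3: merge R2<->R0 -> R2=(5,0,0) R0=(5,0,0)
Op 4: merge R1<->R2 -> R1=(5,3,0) R2=(5,3,0)
Op 5: inc R2 by 2 -> R2=(5,3,2) value=10
Op 6: merge R2<->R0 -> R2=(5,3,2) R0=(5,3,2)

Answer: 5 3 2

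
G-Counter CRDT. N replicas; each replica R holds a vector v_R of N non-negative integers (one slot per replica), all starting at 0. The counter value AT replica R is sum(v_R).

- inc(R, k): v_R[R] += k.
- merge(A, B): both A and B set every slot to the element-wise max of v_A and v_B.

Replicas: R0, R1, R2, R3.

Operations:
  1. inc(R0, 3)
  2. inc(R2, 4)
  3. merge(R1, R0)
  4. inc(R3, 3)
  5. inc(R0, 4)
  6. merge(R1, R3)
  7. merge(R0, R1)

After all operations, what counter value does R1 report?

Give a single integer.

Op 1: inc R0 by 3 -> R0=(3,0,0,0) value=3
Op 2: inc R2 by 4 -> R2=(0,0,4,0) value=4
Op 3: merge R1<->R0 -> R1=(3,0,0,0) R0=(3,0,0,0)
Op 4: inc R3 by 3 -> R3=(0,0,0,3) value=3
Op 5: inc R0 by 4 -> R0=(7,0,0,0) value=7
Op 6: merge R1<->R3 -> R1=(3,0,0,3) R3=(3,0,0,3)
Op 7: merge R0<->R1 -> R0=(7,0,0,3) R1=(7,0,0,3)

Answer: 10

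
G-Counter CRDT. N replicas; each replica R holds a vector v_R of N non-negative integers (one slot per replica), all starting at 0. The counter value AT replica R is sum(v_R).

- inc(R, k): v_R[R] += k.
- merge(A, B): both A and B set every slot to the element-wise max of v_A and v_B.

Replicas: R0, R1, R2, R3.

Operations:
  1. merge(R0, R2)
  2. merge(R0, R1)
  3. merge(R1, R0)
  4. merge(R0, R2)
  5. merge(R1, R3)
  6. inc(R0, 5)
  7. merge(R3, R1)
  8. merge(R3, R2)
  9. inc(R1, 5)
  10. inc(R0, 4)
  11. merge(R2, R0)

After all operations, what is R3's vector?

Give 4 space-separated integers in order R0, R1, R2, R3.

Answer: 0 0 0 0

Derivation:
Op 1: merge R0<->R2 -> R0=(0,0,0,0) R2=(0,0,0,0)
Op 2: merge R0<->R1 -> R0=(0,0,0,0) R1=(0,0,0,0)
Op 3: merge R1<->R0 -> R1=(0,0,0,0) R0=(0,0,0,0)
Op 4: merge R0<->R2 -> R0=(0,0,0,0) R2=(0,0,0,0)
Op 5: merge R1<->R3 -> R1=(0,0,0,0) R3=(0,0,0,0)
Op 6: inc R0 by 5 -> R0=(5,0,0,0) value=5
Op 7: merge R3<->R1 -> R3=(0,0,0,0) R1=(0,0,0,0)
Op 8: merge R3<->R2 -> R3=(0,0,0,0) R2=(0,0,0,0)
Op 9: inc R1 by 5 -> R1=(0,5,0,0) value=5
Op 10: inc R0 by 4 -> R0=(9,0,0,0) value=9
Op 11: merge R2<->R0 -> R2=(9,0,0,0) R0=(9,0,0,0)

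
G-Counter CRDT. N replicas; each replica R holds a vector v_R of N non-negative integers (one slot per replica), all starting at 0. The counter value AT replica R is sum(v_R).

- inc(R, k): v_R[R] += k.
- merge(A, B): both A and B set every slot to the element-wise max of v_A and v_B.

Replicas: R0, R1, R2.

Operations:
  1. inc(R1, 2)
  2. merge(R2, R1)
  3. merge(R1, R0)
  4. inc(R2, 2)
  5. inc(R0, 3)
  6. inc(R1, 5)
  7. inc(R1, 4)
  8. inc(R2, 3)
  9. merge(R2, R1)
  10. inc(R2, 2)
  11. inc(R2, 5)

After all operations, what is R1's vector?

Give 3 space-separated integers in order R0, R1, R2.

Op 1: inc R1 by 2 -> R1=(0,2,0) value=2
Op 2: merge R2<->R1 -> R2=(0,2,0) R1=(0,2,0)
Op 3: merge R1<->R0 -> R1=(0,2,0) R0=(0,2,0)
Op 4: inc R2 by 2 -> R2=(0,2,2) value=4
Op 5: inc R0 by 3 -> R0=(3,2,0) value=5
Op 6: inc R1 by 5 -> R1=(0,7,0) value=7
Op 7: inc R1 by 4 -> R1=(0,11,0) value=11
Op 8: inc R2 by 3 -> R2=(0,2,5) value=7
Op 9: merge R2<->R1 -> R2=(0,11,5) R1=(0,11,5)
Op 10: inc R2 by 2 -> R2=(0,11,7) value=18
Op 11: inc R2 by 5 -> R2=(0,11,12) value=23

Answer: 0 11 5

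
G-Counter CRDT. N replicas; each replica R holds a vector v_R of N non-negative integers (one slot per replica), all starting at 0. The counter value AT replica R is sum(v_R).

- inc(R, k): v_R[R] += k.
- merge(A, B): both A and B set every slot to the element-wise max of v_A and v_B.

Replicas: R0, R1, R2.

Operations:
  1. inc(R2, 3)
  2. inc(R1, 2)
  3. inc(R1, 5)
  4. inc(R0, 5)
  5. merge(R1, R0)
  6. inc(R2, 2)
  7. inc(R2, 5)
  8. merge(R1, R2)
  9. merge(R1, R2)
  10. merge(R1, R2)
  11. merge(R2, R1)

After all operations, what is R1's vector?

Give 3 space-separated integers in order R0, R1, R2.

Answer: 5 7 10

Derivation:
Op 1: inc R2 by 3 -> R2=(0,0,3) value=3
Op 2: inc R1 by 2 -> R1=(0,2,0) value=2
Op 3: inc R1 by 5 -> R1=(0,7,0) value=7
Op 4: inc R0 by 5 -> R0=(5,0,0) value=5
Op 5: merge R1<->R0 -> R1=(5,7,0) R0=(5,7,0)
Op 6: inc R2 by 2 -> R2=(0,0,5) value=5
Op 7: inc R2 by 5 -> R2=(0,0,10) value=10
Op 8: merge R1<->R2 -> R1=(5,7,10) R2=(5,7,10)
Op 9: merge R1<->R2 -> R1=(5,7,10) R2=(5,7,10)
Op 10: merge R1<->R2 -> R1=(5,7,10) R2=(5,7,10)
Op 11: merge R2<->R1 -> R2=(5,7,10) R1=(5,7,10)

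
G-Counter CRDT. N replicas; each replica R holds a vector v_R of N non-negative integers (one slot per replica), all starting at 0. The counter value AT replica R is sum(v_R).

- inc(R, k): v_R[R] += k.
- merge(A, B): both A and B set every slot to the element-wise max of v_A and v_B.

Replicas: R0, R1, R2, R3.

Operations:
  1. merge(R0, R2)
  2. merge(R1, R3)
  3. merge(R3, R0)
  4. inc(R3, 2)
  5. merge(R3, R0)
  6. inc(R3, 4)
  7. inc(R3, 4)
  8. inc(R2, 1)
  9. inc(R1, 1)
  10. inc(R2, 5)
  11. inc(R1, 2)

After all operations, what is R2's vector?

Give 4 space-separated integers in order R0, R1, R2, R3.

Answer: 0 0 6 0

Derivation:
Op 1: merge R0<->R2 -> R0=(0,0,0,0) R2=(0,0,0,0)
Op 2: merge R1<->R3 -> R1=(0,0,0,0) R3=(0,0,0,0)
Op 3: merge R3<->R0 -> R3=(0,0,0,0) R0=(0,0,0,0)
Op 4: inc R3 by 2 -> R3=(0,0,0,2) value=2
Op 5: merge R3<->R0 -> R3=(0,0,0,2) R0=(0,0,0,2)
Op 6: inc R3 by 4 -> R3=(0,0,0,6) value=6
Op 7: inc R3 by 4 -> R3=(0,0,0,10) value=10
Op 8: inc R2 by 1 -> R2=(0,0,1,0) value=1
Op 9: inc R1 by 1 -> R1=(0,1,0,0) value=1
Op 10: inc R2 by 5 -> R2=(0,0,6,0) value=6
Op 11: inc R1 by 2 -> R1=(0,3,0,0) value=3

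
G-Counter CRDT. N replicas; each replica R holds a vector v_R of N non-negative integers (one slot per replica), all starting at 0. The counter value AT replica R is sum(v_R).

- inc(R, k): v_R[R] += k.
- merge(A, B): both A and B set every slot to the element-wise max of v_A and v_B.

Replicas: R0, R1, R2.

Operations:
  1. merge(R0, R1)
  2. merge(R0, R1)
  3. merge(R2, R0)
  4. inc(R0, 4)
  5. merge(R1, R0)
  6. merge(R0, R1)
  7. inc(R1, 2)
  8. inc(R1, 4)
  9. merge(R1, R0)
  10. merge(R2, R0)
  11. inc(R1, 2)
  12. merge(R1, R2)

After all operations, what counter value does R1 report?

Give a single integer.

Answer: 12

Derivation:
Op 1: merge R0<->R1 -> R0=(0,0,0) R1=(0,0,0)
Op 2: merge R0<->R1 -> R0=(0,0,0) R1=(0,0,0)
Op 3: merge R2<->R0 -> R2=(0,0,0) R0=(0,0,0)
Op 4: inc R0 by 4 -> R0=(4,0,0) value=4
Op 5: merge R1<->R0 -> R1=(4,0,0) R0=(4,0,0)
Op 6: merge R0<->R1 -> R0=(4,0,0) R1=(4,0,0)
Op 7: inc R1 by 2 -> R1=(4,2,0) value=6
Op 8: inc R1 by 4 -> R1=(4,6,0) value=10
Op 9: merge R1<->R0 -> R1=(4,6,0) R0=(4,6,0)
Op 10: merge R2<->R0 -> R2=(4,6,0) R0=(4,6,0)
Op 11: inc R1 by 2 -> R1=(4,8,0) value=12
Op 12: merge R1<->R2 -> R1=(4,8,0) R2=(4,8,0)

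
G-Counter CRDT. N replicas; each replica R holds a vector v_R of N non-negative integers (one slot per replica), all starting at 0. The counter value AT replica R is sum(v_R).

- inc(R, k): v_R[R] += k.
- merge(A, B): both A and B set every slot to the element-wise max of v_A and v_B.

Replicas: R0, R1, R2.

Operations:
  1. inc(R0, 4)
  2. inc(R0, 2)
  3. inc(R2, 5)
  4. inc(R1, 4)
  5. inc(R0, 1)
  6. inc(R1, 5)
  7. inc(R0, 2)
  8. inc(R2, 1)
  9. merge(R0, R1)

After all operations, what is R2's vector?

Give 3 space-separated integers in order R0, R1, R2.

Answer: 0 0 6

Derivation:
Op 1: inc R0 by 4 -> R0=(4,0,0) value=4
Op 2: inc R0 by 2 -> R0=(6,0,0) value=6
Op 3: inc R2 by 5 -> R2=(0,0,5) value=5
Op 4: inc R1 by 4 -> R1=(0,4,0) value=4
Op 5: inc R0 by 1 -> R0=(7,0,0) value=7
Op 6: inc R1 by 5 -> R1=(0,9,0) value=9
Op 7: inc R0 by 2 -> R0=(9,0,0) value=9
Op 8: inc R2 by 1 -> R2=(0,0,6) value=6
Op 9: merge R0<->R1 -> R0=(9,9,0) R1=(9,9,0)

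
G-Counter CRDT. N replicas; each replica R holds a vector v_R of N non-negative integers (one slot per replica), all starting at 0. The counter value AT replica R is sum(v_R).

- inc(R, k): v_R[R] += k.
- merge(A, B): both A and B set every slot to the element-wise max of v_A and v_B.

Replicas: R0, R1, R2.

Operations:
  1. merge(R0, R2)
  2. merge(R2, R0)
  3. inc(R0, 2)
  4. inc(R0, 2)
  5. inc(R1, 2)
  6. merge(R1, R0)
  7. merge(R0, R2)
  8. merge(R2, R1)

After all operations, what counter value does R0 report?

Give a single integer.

Op 1: merge R0<->R2 -> R0=(0,0,0) R2=(0,0,0)
Op 2: merge R2<->R0 -> R2=(0,0,0) R0=(0,0,0)
Op 3: inc R0 by 2 -> R0=(2,0,0) value=2
Op 4: inc R0 by 2 -> R0=(4,0,0) value=4
Op 5: inc R1 by 2 -> R1=(0,2,0) value=2
Op 6: merge R1<->R0 -> R1=(4,2,0) R0=(4,2,0)
Op 7: merge R0<->R2 -> R0=(4,2,0) R2=(4,2,0)
Op 8: merge R2<->R1 -> R2=(4,2,0) R1=(4,2,0)

Answer: 6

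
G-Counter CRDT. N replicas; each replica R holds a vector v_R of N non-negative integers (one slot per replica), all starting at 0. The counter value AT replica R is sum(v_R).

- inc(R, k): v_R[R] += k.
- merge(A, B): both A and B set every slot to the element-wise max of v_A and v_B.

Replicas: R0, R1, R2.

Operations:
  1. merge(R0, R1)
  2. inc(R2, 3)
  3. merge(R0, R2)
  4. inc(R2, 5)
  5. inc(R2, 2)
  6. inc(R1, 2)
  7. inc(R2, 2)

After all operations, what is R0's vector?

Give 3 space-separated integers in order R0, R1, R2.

Op 1: merge R0<->R1 -> R0=(0,0,0) R1=(0,0,0)
Op 2: inc R2 by 3 -> R2=(0,0,3) value=3
Op 3: merge R0<->R2 -> R0=(0,0,3) R2=(0,0,3)
Op 4: inc R2 by 5 -> R2=(0,0,8) value=8
Op 5: inc R2 by 2 -> R2=(0,0,10) value=10
Op 6: inc R1 by 2 -> R1=(0,2,0) value=2
Op 7: inc R2 by 2 -> R2=(0,0,12) value=12

Answer: 0 0 3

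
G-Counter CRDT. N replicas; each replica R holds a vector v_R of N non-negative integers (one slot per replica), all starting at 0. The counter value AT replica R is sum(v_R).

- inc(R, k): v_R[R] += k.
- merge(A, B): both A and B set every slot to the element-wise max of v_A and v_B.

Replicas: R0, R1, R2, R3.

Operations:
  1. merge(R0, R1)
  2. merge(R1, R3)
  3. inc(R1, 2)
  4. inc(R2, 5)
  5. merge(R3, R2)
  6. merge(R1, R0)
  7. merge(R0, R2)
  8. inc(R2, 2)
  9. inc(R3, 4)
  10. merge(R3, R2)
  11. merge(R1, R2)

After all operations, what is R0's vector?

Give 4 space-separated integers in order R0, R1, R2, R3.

Answer: 0 2 5 0

Derivation:
Op 1: merge R0<->R1 -> R0=(0,0,0,0) R1=(0,0,0,0)
Op 2: merge R1<->R3 -> R1=(0,0,0,0) R3=(0,0,0,0)
Op 3: inc R1 by 2 -> R1=(0,2,0,0) value=2
Op 4: inc R2 by 5 -> R2=(0,0,5,0) value=5
Op 5: merge R3<->R2 -> R3=(0,0,5,0) R2=(0,0,5,0)
Op 6: merge R1<->R0 -> R1=(0,2,0,0) R0=(0,2,0,0)
Op 7: merge R0<->R2 -> R0=(0,2,5,0) R2=(0,2,5,0)
Op 8: inc R2 by 2 -> R2=(0,2,7,0) value=9
Op 9: inc R3 by 4 -> R3=(0,0,5,4) value=9
Op 10: merge R3<->R2 -> R3=(0,2,7,4) R2=(0,2,7,4)
Op 11: merge R1<->R2 -> R1=(0,2,7,4) R2=(0,2,7,4)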